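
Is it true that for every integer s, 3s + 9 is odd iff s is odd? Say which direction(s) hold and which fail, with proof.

Both directions fail.

(→) This fails: s = 0 gives 3s + 9 = 9, which is odd, but 0 is even, not odd.

(←) This also fails: s = 5 is odd, but 3s + 9 = 24 is even, not odd.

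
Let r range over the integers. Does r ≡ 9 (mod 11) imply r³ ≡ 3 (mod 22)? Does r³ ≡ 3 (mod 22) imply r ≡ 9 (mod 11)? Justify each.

(←) The residues r modulo 22 with r³ ≡ 3 (mod 22) are exactly {9}, and each is ≡ 9 (mod 11).

(→) This fails: take r = 20. Then 20 ≡ 9 (mod 11), but 20³ = 8000 ≡ 14 (mod 22), not 3.

Not equivalent: only (⇐) holds.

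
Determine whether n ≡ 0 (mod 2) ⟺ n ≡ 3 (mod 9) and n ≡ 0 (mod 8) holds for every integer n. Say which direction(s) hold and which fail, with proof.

Forward direction. This fails: n = 0 gives 0 ≡ 0 (mod 2) but 0 ≡ 0 (mod 9), so the conjunction on the right does not hold.

Converse. If n ≡ 3 (mod 9) and n ≡ 0 (mod 8), then by the Chinese remainder theorem n ≡ 48 (mod 72). Since 48 ≡ 0 (mod 2) and 2 ∣ 72, we get n ≡ 0 (mod 2).

Not equivalent: only (⇐) holds.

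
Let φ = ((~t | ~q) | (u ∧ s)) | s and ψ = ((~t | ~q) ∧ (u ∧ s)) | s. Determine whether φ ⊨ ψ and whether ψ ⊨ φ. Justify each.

(⇒) fails; (⇐) holds.

(→) This fails. Under s = F, q = F, t = F, u = F, the left side is true but the right side is false.

(←) Assume the antecedent. If s is true, ((~t | ~q) | (u ∧ s)) | s reduces to true regardless of the other variables. If s is false, the antecedent cannot hold. Either way ((~t | ~q) | (u ∧ s)) | s holds.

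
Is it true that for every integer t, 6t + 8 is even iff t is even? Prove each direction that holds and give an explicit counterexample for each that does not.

The forward direction fails; the converse holds.

Forward direction. This fails: take t = 1. Then 6t + 8 = 14, which is even, yet t = 1 is odd, not even.

Converse. Suppose t is even. Since 6 is even, 6t is even for every t, so 6t + 8 has the same parity as 8, which is even. Hence 6t + 8 is even.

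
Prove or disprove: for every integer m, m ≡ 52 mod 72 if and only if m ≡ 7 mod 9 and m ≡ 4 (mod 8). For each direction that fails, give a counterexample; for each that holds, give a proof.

Both directions hold; the statement is true.

(⇒) Suppose m ≡ 52 (mod 72); write m = 72j + 52. Since 9 ∣ 72, reducing mod 9 gives m ≡ 52 ≡ 7 (mod 9); since 8 ∣ 72, reducing mod 8 gives m ≡ 52 ≡ 4 (mod 8).

(⇐) Conversely, if m ≡ 7 (mod 9) and m ≡ 4 (mod 8), then by the Chinese remainder theorem m ≡ 52 (mod 72). This is exactly m ≡ 52 (mod 72).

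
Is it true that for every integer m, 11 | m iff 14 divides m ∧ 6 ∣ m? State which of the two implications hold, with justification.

(⇒) This fails: take m = 11. Certainly 11 ∣ 11, but 14 ∤ 11.

(⇐) This fails: take m = 42. Both 14 ∣ 42 and 6 ∣ 42, yet 42 is not a multiple of 11 (since 42 = 3·11 + 9), so 11 ∤ 42.

Both directions fail.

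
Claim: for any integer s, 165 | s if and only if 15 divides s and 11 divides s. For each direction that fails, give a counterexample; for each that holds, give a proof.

Both directions hold.

(→) If 165 ∣ s, write s = 165q. Since 165 = 11·15, s = 15·(11q), so 15 ∣ s; and since 165 = 15·11, s = 11·(15q), so 11 ∣ s.

(←) Suppose 15 ∣ s and 11 ∣ s. Any common multiple of 15 and 11 is a multiple of their lcm; here gcd(15, 11) = 1, so lcm(15, 11) = 15·11 = 165, so 165 ∣ s.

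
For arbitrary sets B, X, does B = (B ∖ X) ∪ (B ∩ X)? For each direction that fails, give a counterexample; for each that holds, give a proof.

Reverse inclusion. Let x ∈ (B ∖ X) ∪ (B ∩ X). Then either x ∈ B and x ∉ X; or x ∈ B ∩ X. In each case x ∈ B, so (B ∖ X) ∪ (B ∩ X) ⊆ B.

Forward inclusion. Let x ∈ B. Then either x ∈ B and x ∉ X; or x ∈ B ∩ X. In each case x ∈ (B ∖ X) ∪ (B ∩ X), so B ⊆ (B ∖ X) ∪ (B ∩ X).

The two sets are equal.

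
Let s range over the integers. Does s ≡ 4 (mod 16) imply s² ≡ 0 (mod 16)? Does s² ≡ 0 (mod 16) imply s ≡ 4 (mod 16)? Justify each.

(→) Suppose s ≡ 4 (mod 16). Write s = 16j + 4. Then (16j + 4)² = 256j² + 128j + 16 = 16(16j² + 8j + 1) + 0, so s² ≡ 0 (mod 16).

(←) This fails: take s = 0. Then 0² = 0 ≡ 0 (mod 16), yet 0 ≡ 0 (mod 16), not 4.

Only the forward direction holds.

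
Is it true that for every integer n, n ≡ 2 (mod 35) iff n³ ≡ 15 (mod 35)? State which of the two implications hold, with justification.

Both directions fail.

[⇒] This fails: take n = 2. Then 2 ≡ 2 (mod 35), but 2³ = 8 ≡ 8 (mod 35), not 15.

[⇐] This fails: take n = 15. Then 15³ = 3375 ≡ 15 (mod 35), yet 15 ≡ 15 (mod 35), not 2.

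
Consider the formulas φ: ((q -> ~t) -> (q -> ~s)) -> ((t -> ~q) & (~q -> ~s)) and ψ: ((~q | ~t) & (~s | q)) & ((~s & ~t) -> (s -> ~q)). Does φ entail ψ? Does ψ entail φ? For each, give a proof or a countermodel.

(→) Assume the antecedent. If q is true, the antecedent forces (t = F, s = F, q = T) or (t = F, s = T, q = T), and the consequent holds there. If q is false, the antecedent forces (t = F, s = F, q = F) or (t = T, s = F, q = F), and the consequent holds there. Either way the consequent holds.

(←) Assume the antecedent. If q is true, the antecedent forces (t = F, s = F, q = T) or (t = F, s = T, q = T), and the consequent holds there. If q is false, the antecedent forces (t = F, s = F, q = F) or (t = T, s = F, q = F), and the consequent holds there. Either way the consequent holds.

The biconditional holds.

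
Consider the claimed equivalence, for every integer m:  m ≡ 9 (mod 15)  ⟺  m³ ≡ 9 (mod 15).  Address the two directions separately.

Forward direction. Suppose m ≡ 9 (mod 15). Write m = 15j + 9. Then (15j + 9)³ = 3375j³ + 6075j² + 3645j + 729 = 15(225j³ + 405j² + 243j + 48) + 9, so m³ ≡ 9 (mod 15).

Converse. Suppose m³ ≡ 9 (mod 15). The only residue r in {0, …, 14} with r³ ≡ 9 (mod 15) is r = 9, so m ≡ 9 (mod 15).

Both directions hold; the statement is true.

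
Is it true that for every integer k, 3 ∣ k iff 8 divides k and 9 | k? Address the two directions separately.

The forward direction fails; the converse holds.

[⇒] This fails: take k = 3. Certainly 3 ∣ 3, but 8 ∤ 3.

[⇐] Suppose 8 ∣ k and 9 ∣ k. Any common multiple of 8 and 9 is a multiple of their lcm; here gcd(8, 9) = 1, so lcm(8, 9) = 8·9 = 72, so 72 ∣ k. Since 3 ∣ 72, it follows that 3 ∣ k.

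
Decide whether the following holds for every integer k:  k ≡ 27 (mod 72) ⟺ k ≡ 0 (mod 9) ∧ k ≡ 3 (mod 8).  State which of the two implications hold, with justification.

Equivalent; both directions hold.

(⇒) Suppose k ≡ 27 (mod 72); write k = 72j + 27. Since 9 ∣ 72, reducing mod 9 gives k ≡ 27 ≡ 0 (mod 9); since 8 ∣ 72, reducing mod 8 gives k ≡ 27 ≡ 3 (mod 8).

(⇐) Conversely, if k ≡ 0 (mod 9) and k ≡ 3 (mod 8), then by the Chinese remainder theorem k ≡ 27 (mod 72). This is exactly k ≡ 27 (mod 72).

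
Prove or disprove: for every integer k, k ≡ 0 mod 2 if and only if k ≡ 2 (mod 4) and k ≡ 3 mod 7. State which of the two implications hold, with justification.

The forward direction fails; the converse holds.

Forward direction. This fails: k = 0 gives 0 ≡ 0 (mod 2) but 0 ≡ 0 (mod 4), so the conjunction on the right does not hold.

Converse. If k ≡ 2 (mod 4) and k ≡ 3 (mod 7), then by the Chinese remainder theorem k ≡ 10 (mod 28). Since 10 ≡ 0 (mod 2) and 2 ∣ 28, we get k ≡ 0 (mod 2).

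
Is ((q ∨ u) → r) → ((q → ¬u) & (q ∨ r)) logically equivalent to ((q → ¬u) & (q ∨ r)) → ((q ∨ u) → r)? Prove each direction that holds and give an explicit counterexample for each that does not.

(⇒) fails and (⇐) fails.

Forward direction. This fails. Under r = F, u = F, q = T, the left side is true but the right side is false.

Converse. This fails. Under r = F, u = F, q = F, the left side is false but the right side is true.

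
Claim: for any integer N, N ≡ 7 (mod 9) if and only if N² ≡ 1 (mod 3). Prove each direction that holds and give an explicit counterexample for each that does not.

(⇒) holds; (⇐) fails.

[⇐] This fails: take N = 1. Then 1² = 1 ≡ 1 (mod 3), yet 1 ≡ 1 (mod 9), not 7.

[⇒] Suppose N ≡ 7 (mod 9). Then N² ≡ 7² = 49 (mod 9), and since 3 ∣ 9, also N² ≡ 1 (mod 3).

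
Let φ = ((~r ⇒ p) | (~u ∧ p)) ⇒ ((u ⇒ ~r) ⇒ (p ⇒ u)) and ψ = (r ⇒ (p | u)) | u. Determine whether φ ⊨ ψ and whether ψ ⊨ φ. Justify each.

(⇒) This fails. Under p = F, r = T, u = F, the left side is true but the right side is false.

(⇐) This fails. Under p = T, r = F, u = F, the left side is false but the right side is true.

Neither implication holds.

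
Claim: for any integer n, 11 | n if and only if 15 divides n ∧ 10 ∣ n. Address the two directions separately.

(→) This fails: take n = 11. Certainly 11 ∣ 11, but 15 ∤ 11.

(←) This fails: take n = 30. Both 15 ∣ 30 and 10 ∣ 30, yet 30 is not a multiple of 11 (since 30 = 2·11 + 8), so 11 ∤ 30.

Neither direction holds.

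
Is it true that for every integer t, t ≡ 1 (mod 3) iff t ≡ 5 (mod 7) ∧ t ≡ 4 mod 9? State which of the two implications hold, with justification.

(⇒) This fails: t = 1 gives 1 ≡ 1 (mod 3) but 1 ≡ 1 (mod 7), so the conjunction on the right does not hold.

(⇐) Conversely, if t ≡ 5 (mod 7) and t ≡ 4 (mod 9), then by the Chinese remainder theorem t ≡ 40 (mod 63). Since 40 ≡ 1 (mod 3) and 3 ∣ 63, we get t ≡ 1 (mod 3).

Not equivalent: only (⇐) holds.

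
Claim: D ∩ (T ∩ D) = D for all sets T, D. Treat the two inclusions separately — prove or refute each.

Only the forward inclusion holds.

Forward inclusion. Let x ∈ D ∩ (T ∩ D). Then x ∈ T ∩ D, from which x ∈ D.

Reverse inclusion. This inclusion fails. Take T = ∅, D = {1}; then 1 ∈ D but 1 ∉ D ∩ (T ∩ D).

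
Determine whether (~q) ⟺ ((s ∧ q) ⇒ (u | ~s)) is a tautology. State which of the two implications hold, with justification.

(→) Assume the antecedent. If u is true, (s ∧ q) ⇒ (u | ~s) reduces to true regardless of the other variables. If u is false, the antecedent forces (u = F, q = F, s = F) or (u = F, q = F, s = T), and (s ∧ q) ⇒ (u | ~s) holds there. Either way (s ∧ q) ⇒ (u | ~s) holds.

(←) This fails. Under u = F, q = T, s = F, the left side is false but the right side is true.

The forward direction holds; the converse fails.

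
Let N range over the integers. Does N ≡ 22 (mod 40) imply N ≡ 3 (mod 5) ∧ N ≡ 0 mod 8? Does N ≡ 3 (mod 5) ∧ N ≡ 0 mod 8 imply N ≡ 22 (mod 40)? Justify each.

(⇒) fails and (⇐) fails.

(⇒) This fails: N = 22 gives 22 ≡ 22 (mod 40) but 22 ≡ 2 (mod 5), so the conjunction on the right does not hold.

(⇐) This fails: N = 8 satisfies both congruences on the right (8 ≡ 3 mod 5 and 8 ≡ 0 mod 8) yet 8 ≡ 8 (mod 40), not 22.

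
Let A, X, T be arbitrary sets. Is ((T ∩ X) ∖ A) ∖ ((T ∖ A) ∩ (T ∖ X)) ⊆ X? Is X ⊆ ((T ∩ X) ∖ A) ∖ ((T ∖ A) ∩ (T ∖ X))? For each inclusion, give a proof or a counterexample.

Only the forward inclusion holds.

(⟹) Let x ∈ ((T ∩ X) ∖ A) ∖ ((T ∖ A) ∩ (T ∖ X)). Then x ∈ X ∩ T and x ∉ A, from which x ∈ X.

(⟸) This inclusion fails. Take A = ∅, X = {1}, T = ∅; then 1 ∈ X but 1 ∉ ((T ∩ X) ∖ A) ∖ ((T ∖ A) ∩ (T ∖ X)).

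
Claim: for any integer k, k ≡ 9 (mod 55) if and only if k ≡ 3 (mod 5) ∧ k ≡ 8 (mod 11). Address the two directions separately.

Both directions fail.

(⟹) This fails: k = 9 gives 9 ≡ 9 (mod 55) but 9 ≡ 4 (mod 5), so the conjunction on the right does not hold.

(⟸) This fails: k = 8 satisfies both congruences on the right (8 ≡ 3 mod 5 and 8 ≡ 8 mod 11) yet 8 ≡ 8 (mod 55), not 9.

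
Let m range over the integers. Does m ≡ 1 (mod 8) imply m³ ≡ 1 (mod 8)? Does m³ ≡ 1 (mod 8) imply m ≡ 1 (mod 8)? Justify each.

(⟹) Suppose m ≡ 1 (mod 8). Write m = 8j + 1. Then (8j + 1)³ = 512j³ + 192j² + 24j + 1 = 8(64j³ + 24j² + 3j) + 1, so m³ ≡ 1 (mod 8).

(⟸) Conversely, suppose m³ ≡ 1 (mod 8). The only residue r in {0, …, 7} with r³ ≡ 1 (mod 8) is r = 1, so m ≡ 1 (mod 8).

The biconditional holds.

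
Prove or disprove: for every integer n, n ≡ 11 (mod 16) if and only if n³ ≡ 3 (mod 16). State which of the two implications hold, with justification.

Converse. Suppose n³ ≡ 3 (mod 16). The only residue r in {0, …, 15} with r³ ≡ 3 (mod 16) is r = 11, so n ≡ 11 (mod 16).

Forward direction. Suppose n ≡ 11 (mod 16). Write n = 16j + 11. Then (16j + 11)³ = 4096j³ + 8448j² + 5808j + 1331 = 16(256j³ + 528j² + 363j + 83) + 3, so n³ ≡ 3 (mod 16).

The biconditional holds.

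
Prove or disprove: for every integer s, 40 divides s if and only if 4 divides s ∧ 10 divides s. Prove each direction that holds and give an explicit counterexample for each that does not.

Only the forward direction holds.

(⟹) If 40 ∣ s, write s = 40q. Since 40 = 10·4, s = 4·(10q), so 4 ∣ s; and since 40 = 4·10, s = 10·(4q), so 10 ∣ s.

(⟸) This fails: take s = 20. Both 4 ∣ 20 and 10 ∣ 20, yet 20 is not a multiple of 40 (since 20 = 0·40 + 20), so 40 ∤ 20.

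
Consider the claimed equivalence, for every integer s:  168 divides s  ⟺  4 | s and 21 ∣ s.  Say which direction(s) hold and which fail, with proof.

Only the forward implication holds.

Forward direction. If 168 ∣ s, write s = 168q. Since 168 = 42·4, s = 4·(42q), so 4 ∣ s; and since 168 = 8·21, s = 21·(8q), so 21 ∣ s.

Converse. This fails: take s = 84. Both 4 ∣ 84 and 21 ∣ 84, yet 84 is not a multiple of 168 (since 84 = 0·168 + 84), so 168 ∤ 84.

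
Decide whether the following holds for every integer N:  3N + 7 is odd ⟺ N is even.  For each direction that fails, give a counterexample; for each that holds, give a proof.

Equivalent; both directions hold.

(⇒) Suppose 3N + 7 is odd. Since 3 is odd, 3N and N have the same parity, so 3N + 7 ≡ N + 7 (mod 2). As 7 is odd, 3N + 7 is odd exactly when N is even. Thus N is even.

(⇐) Conversely, suppose N is even; write N = 2j. Then 3N + 7 = 3·(2j) + 7 = 2·3j + 7, which is odd.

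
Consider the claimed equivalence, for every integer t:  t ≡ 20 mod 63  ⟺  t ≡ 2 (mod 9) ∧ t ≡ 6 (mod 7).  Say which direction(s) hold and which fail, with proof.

[⇐] If t ≡ 2 (mod 9) and t ≡ 6 (mod 7), then by the Chinese remainder theorem t ≡ 20 (mod 63). This is exactly t ≡ 20 (mod 63).

[⇒] Suppose t ≡ 20 (mod 63); write t = 63j + 20. Since 9 ∣ 63, reducing mod 9 gives t ≡ 20 ≡ 2 (mod 9); since 7 ∣ 63, reducing mod 7 gives t ≡ 20 ≡ 6 (mod 7).

Equivalent; both directions hold.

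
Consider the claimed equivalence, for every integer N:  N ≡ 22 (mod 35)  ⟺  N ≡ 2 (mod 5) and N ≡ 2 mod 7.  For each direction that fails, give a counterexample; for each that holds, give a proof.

[⇒] This fails: N = 22 gives 22 ≡ 22 (mod 35) but 22 ≡ 1 (mod 7), so the conjunction on the right does not hold.

[⇐] This fails: N = 2 satisfies both congruences on the right (2 ≡ 2 mod 5 and 2 ≡ 2 mod 7) yet 2 ≡ 2 (mod 35), not 22.

Both directions fail.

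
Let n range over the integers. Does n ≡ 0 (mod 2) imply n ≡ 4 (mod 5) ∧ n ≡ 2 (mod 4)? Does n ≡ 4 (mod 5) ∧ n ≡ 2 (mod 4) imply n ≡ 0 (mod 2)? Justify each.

[⇐] If n ≡ 4 (mod 5) and n ≡ 2 (mod 4), then by the Chinese remainder theorem n ≡ 14 (mod 20). Since 14 ≡ 0 (mod 2) and 2 ∣ 20, we get n ≡ 0 (mod 2).

[⇒] This fails: n = 0 gives 0 ≡ 0 (mod 2) but 0 ≡ 0 (mod 5), so the conjunction on the right does not hold.

The forward direction fails; the converse holds.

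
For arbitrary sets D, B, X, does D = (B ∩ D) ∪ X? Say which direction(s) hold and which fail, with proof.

(⊆) fails and (⊇) fails.

(⊆) This inclusion fails. Take D = {1}, B = ∅, X = ∅; then 1 ∈ D but 1 ∉ (B ∩ D) ∪ X.

(⊇) This inclusion fails. Take D = ∅, B = ∅, X = {1}; then 1 ∈ (B ∩ D) ∪ X but 1 ∉ D.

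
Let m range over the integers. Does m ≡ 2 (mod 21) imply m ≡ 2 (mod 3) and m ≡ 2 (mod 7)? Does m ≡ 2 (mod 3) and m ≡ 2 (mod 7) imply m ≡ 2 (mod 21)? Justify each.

Both implications hold.

(→) Suppose m ≡ 2 (mod 21); write m = 21j + 2. Since 3 ∣ 21, reducing mod 3 gives m ≡ 2 (mod 3); since 7 ∣ 21, reducing mod 7 gives m ≡ 2 (mod 7).

(←) Conversely, if m ≡ 2 (mod 3) and m ≡ 2 (mod 7), then by the Chinese remainder theorem m ≡ 2 (mod 21). This is exactly m ≡ 2 (mod 21).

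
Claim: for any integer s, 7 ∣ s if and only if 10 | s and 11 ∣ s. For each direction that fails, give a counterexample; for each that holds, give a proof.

(⇒) fails and (⇐) fails.

[⇒] This fails: take s = 7. Certainly 7 ∣ 7, but 10 ∤ 7.

[⇐] This fails: take s = 110. Both 10 ∣ 110 and 11 ∣ 110, yet 110 is not a multiple of 7 (since 110 = 15·7 + 5), so 7 ∤ 110.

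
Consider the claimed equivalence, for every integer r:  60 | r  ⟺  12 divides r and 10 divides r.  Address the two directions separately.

Equivalent; both directions hold.

(⟹) If 60 ∣ r, write r = 60q. Since 60 = 5·12, r = 12·(5q), so 12 ∣ r; and since 60 = 6·10, r = 10·(6q), so 10 ∣ r.

(⟸) Suppose 12 ∣ r and 10 ∣ r. Any common multiple of 12 and 10 is a multiple of their lcm; here lcm(12, 10) = 12·10/gcd(12, 10) = 120/2 = 60, so 60 ∣ r.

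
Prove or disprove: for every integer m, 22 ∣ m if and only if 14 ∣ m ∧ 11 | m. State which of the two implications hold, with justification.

(⟹) This fails: take m = 22. Certainly 22 ∣ 22, but 14 ∤ 22.

(⟸) Suppose 14 ∣ m and 11 ∣ m. Any common multiple of 14 and 11 is a multiple of their lcm; here gcd(14, 11) = 1, so lcm(14, 11) = 14·11 = 154, so 154 ∣ m. Since 22 ∣ 154, it follows that 22 ∣ m.

(⇒) fails; (⇐) holds.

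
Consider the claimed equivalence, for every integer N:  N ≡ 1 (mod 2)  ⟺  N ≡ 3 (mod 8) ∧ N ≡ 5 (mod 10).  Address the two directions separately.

Only the reverse direction holds.

Forward direction. This fails: N = 1 gives 1 ≡ 1 (mod 2) but 1 ≡ 1 (mod 8), so the conjunction on the right does not hold.

Converse. If N ≡ 3 (mod 8) and N ≡ 5 (mod 10), then by the Chinese remainder theorem N ≡ 35 (mod 40). Since 35 ≡ 1 (mod 2) and 2 ∣ 40, we get N ≡ 1 (mod 2).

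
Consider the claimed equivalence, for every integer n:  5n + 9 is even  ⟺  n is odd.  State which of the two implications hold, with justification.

(→) Suppose 5n + 9 is even. Since 5 is odd, 5n and n have the same parity, so 5n + 9 ≡ n + 9 (mod 2). As 9 is odd, 5n + 9 is even exactly when n is odd. Thus n is odd.

(←) Conversely, suppose n is odd; write n = 2j + 1. Then 5n + 9 = 5·(2j + 1) + 9 = 2·5j + 14, which is even.

Equivalent; both directions hold.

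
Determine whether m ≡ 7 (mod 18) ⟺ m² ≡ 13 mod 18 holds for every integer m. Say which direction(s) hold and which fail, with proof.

(⇒) holds; (⇐) fails.

[⇐] This fails: take m = 11. Then 11² = 121 ≡ 13 (mod 18), yet 11 ≡ 11 (mod 18), not 7.

[⇒] Suppose m ≡ 7 (mod 18). Write m = 18j + 7. Then (18j + 7)² = 324j² + 252j + 49 = 18(18j² + 14j + 2) + 13, so m² ≡ 13 (mod 18).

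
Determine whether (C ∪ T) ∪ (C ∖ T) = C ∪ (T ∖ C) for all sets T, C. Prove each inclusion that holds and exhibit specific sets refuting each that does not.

Both inclusions hold; the sets are equal.

Forward inclusion. Let x ∈ (C ∪ T) ∪ (C ∖ T). Then either x ∈ T and x ∉ C; or x ∈ C and x ∉ T; or x ∈ T ∩ C. In each case x ∈ C ∪ (T ∖ C), so (C ∪ T) ∪ (C ∖ T) ⊆ C ∪ (T ∖ C).

Reverse inclusion. Let x ∈ C ∪ (T ∖ C). Then either x ∈ T and x ∉ C; or x ∈ C and x ∉ T; or x ∈ T ∩ C. In each case x ∈ (C ∪ T) ∪ (C ∖ T), so C ∪ (T ∖ C) ⊆ (C ∪ T) ∪ (C ∖ T).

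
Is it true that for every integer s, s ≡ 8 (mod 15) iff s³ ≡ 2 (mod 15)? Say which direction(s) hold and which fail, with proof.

Forward direction. Suppose s ≡ 8 (mod 15). Write s = 15j + 8. Then (15j + 8)³ = 3375j³ + 5400j² + 2880j + 512 = 15(225j³ + 360j² + 192j + 34) + 2, so s³ ≡ 2 (mod 15).

Converse. Suppose s³ ≡ 2 (mod 15). The only residue r in {0, …, 14} with r³ ≡ 2 (mod 15) is r = 8, so s ≡ 8 (mod 15).

Both directions hold.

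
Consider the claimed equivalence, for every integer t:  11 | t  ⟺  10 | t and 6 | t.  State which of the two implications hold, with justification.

Neither implication holds.

Forward direction. This fails: take t = 11. Certainly 11 ∣ 11, but 10 ∤ 11.

Converse. This fails: take t = 30. Both 10 ∣ 30 and 6 ∣ 30, yet 30 is not a multiple of 11 (since 30 = 2·11 + 8), so 11 ∤ 30.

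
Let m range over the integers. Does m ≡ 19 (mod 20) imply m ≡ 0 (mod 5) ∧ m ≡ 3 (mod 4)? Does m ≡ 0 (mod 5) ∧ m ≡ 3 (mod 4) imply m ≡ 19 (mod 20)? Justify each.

(→) This fails: m = 19 gives 19 ≡ 19 (mod 20) but 19 ≡ 4 (mod 5), so the conjunction on the right does not hold.

(←) This fails: m = 15 satisfies both congruences on the right (15 ≡ 0 mod 5 and 15 ≡ 3 mod 4) yet 15 ≡ 15 (mod 20), not 19.

(⇒) fails and (⇐) fails.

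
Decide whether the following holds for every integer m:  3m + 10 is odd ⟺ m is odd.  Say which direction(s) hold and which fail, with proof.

Both directions hold.

Forward direction. Suppose 3m + 10 is odd. Since 3 is odd, 3m and m have the same parity, so 3m + 10 ≡ m + 10 (mod 2). As 10 is even, 3m + 10 is odd exactly when m is odd. Thus m is odd.

Converse. Suppose m is odd; write m = 2j + 1. Then 3m + 10 = 3·(2j + 1) + 10 = 2·3j + 13, which is odd.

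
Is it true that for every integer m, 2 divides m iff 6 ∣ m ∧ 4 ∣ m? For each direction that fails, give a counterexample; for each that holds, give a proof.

Forward direction. This fails: take m = 2. Certainly 2 ∣ 2, but 6 ∤ 2.

Converse. Suppose 6 ∣ m and 4 ∣ m. Any common multiple of 6 and 4 is a multiple of their lcm; here lcm(6, 4) = 6·4/gcd(6, 4) = 24/2 = 12, so 12 ∣ m. Since 2 ∣ 12, it follows that 2 ∣ m.

The forward direction fails; the converse holds.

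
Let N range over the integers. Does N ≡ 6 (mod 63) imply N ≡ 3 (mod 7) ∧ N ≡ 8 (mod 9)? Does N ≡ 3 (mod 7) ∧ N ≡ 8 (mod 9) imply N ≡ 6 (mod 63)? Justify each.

[⇒] This fails: N = 6 gives 6 ≡ 6 (mod 63) but 6 ≡ 6 (mod 7), so the conjunction on the right does not hold.

[⇐] This fails: N = 17 satisfies both congruences on the right (17 ≡ 3 mod 7 and 17 ≡ 8 mod 9) yet 17 ≡ 17 (mod 63), not 6.

Neither implication holds.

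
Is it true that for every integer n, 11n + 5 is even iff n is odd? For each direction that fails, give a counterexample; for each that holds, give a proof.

(⟹) Suppose 11n + 5 is even. Since 11 is odd, 11n and n have the same parity, so 11n + 5 ≡ n + 5 (mod 2). As 5 is odd, 11n + 5 is even exactly when n is odd. Thus n is odd.

(⟸) Conversely, suppose n is odd; write n = 2j + 1. Then 11n + 5 = 11·(2j + 1) + 5 = 2·11j + 16, which is even.

Both directions hold.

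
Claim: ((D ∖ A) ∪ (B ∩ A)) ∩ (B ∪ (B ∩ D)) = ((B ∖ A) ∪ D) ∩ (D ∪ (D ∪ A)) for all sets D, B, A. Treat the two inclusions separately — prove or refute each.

(⟹) This inclusion fails. Take D = ∅, B = {1}, A = {1}; then 1 ∈ ((D ∖ A) ∪ (B ∩ A)) ∩ (B ∪ (B ∩ D)) but 1 ∉ ((B ∖ A) ∪ D) ∩ (D ∪ (D ∪ A)).

(⟸) This inclusion fails. Take D = {1}, B = ∅, A = ∅; then 1 ∈ ((B ∖ A) ∪ D) ∩ (D ∪ (D ∪ A)) but 1 ∉ ((D ∖ A) ∪ (B ∩ A)) ∩ (B ∪ (B ∩ D)).

Both inclusions fail.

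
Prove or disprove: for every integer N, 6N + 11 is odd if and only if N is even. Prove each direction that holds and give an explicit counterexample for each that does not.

[⇒] This fails: take N = 5. Then 6N + 11 = 41, which is odd, yet N = 5 is odd, not even.

[⇐] Suppose N is even. Since 6 is even, 6N is even for every N, so 6N + 11 has the same parity as 11, which is odd. Hence 6N + 11 is odd.

Only the reverse direction holds.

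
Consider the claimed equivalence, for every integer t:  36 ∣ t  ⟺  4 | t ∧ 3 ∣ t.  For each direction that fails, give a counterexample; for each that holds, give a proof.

Forward direction. If 36 ∣ t, write t = 36q. Since 36 = 9·4, t = 4·(9q), so 4 ∣ t; and since 36 = 12·3, t = 3·(12q), so 3 ∣ t.

Converse. This fails: take t = 12. Both 4 ∣ 12 and 3 ∣ 12, yet 12 is not a multiple of 36 (since 12 = 0·36 + 12), so 36 ∤ 12.

(⇒) holds; (⇐) fails.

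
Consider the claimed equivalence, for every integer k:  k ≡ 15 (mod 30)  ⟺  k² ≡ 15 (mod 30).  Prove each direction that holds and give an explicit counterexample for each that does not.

[⇒] Suppose k ≡ 15 (mod 30). Write k = 30j + 15. Then (30j + 15)² = 900j² + 900j + 225 = 30(30j² + 30j + 7) + 15, so k² ≡ 15 (mod 30).

[⇐] Conversely, suppose k² ≡ 15 (mod 30). The only residue r in {0, …, 29} with r² ≡ 15 (mod 30) is r = 15, so k ≡ 15 (mod 30).

The biconditional holds.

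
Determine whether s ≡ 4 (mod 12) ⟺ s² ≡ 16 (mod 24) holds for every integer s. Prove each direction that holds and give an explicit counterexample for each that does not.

(⇒) Suppose s ≡ 4 (mod 12). Working modulo 24, s ∈ {4, 16}; for each such r, r² ≡ 16 (mod 24).

(⇐) This fails: take s = 8. Then 8² = 64 ≡ 16 (mod 24), yet 8 ≡ 8 (mod 12), not 4.

Not equivalent: only (⇒) holds.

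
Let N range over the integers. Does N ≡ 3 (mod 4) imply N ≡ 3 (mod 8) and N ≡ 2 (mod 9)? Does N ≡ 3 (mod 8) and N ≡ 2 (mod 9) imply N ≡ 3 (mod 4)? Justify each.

Forward direction. This fails: N = 3 gives 3 ≡ 3 (mod 4) but 3 ≡ 3 (mod 9), so the conjunction on the right does not hold.

Converse. If N ≡ 3 (mod 8) and N ≡ 2 (mod 9), then by the Chinese remainder theorem N ≡ 11 (mod 72). Since 11 ≡ 3 (mod 4) and 4 ∣ 72, we get N ≡ 3 (mod 4).

Only the converse holds.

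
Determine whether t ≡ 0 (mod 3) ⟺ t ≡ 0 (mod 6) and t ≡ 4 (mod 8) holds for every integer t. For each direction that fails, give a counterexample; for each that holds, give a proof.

(⇐) If t ≡ 0 (mod 6) and t ≡ 4 (mod 8), then by the Chinese remainder theorem t ≡ 12 (mod 24). Since 12 ≡ 0 (mod 3) and 3 ∣ 24, we get t ≡ 0 (mod 3).

(⇒) This fails: t = 0 gives 0 ≡ 0 (mod 3) but 0 ≡ 0 (mod 8), so the conjunction on the right does not hold.

Only the converse holds.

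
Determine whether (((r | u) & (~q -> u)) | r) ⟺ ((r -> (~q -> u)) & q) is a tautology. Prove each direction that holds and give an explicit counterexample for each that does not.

Forward direction. This fails. Under u = T, r = F, q = F, the left side is true but the right side is false.

Converse. This fails. Under u = F, r = F, q = T, the left side is false but the right side is true.

Neither implication holds.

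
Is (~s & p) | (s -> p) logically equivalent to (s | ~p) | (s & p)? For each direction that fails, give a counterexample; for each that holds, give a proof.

(→) This fails. Under p = T, s = F, the left side is true but the right side is false.

(←) This fails. Under p = F, s = T, the left side is false but the right side is true.

(⇒) fails and (⇐) fails.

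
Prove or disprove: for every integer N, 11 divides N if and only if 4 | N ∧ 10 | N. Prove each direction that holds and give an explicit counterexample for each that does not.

(⟹) This fails: take N = 11. Certainly 11 ∣ 11, but 4 ∤ 11.

(⟸) This fails: take N = 20. Both 4 ∣ 20 and 10 ∣ 20, yet 20 is not a multiple of 11 (since 20 = 1·11 + 9), so 11 ∤ 20.

Both directions fail.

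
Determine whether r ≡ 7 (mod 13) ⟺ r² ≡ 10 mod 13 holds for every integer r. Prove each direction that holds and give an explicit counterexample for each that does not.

Only the forward direction holds.

(→) Suppose r ≡ 7 (mod 13). Write r = 13j + 7. Then (13j + 7)² = 169j² + 182j + 49 = 13(13j² + 14j + 3) + 10, so r² ≡ 10 (mod 13).

(←) This fails: take r = 6. Then 6² = 36 ≡ 10 (mod 13), yet 6 ≡ 6 (mod 13), not 7.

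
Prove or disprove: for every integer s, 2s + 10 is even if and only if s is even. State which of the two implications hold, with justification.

Only the converse holds.

[⇒] This fails: take s = 7. Then 2s + 10 = 24, which is even, yet s = 7 is odd, not even.

[⇐] Suppose s is even. Since 2 is even, 2s is even for every s, so 2s + 10 has the same parity as 10, which is even. Hence 2s + 10 is even.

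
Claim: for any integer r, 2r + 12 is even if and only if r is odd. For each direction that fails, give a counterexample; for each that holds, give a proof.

(⟹) This fails: take r = 6. Then 2r + 12 = 24, which is even, yet r = 6 is even, not odd.

(⟸) Suppose r is odd. Since 2 is even, 2r is even for every r, so 2r + 12 has the same parity as 12, which is even. Hence 2r + 12 is even.

Not equivalent: only (⇐) holds.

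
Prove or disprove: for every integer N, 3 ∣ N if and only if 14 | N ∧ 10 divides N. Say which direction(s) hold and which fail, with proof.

Neither implication holds.

(⟹) This fails: take N = 3. Certainly 3 ∣ 3, but 14 ∤ 3.

(⟸) This fails: take N = 70. Both 14 ∣ 70 and 10 ∣ 70, yet 70 is not a multiple of 3 (since 70 = 23·3 + 1), so 3 ∤ 70.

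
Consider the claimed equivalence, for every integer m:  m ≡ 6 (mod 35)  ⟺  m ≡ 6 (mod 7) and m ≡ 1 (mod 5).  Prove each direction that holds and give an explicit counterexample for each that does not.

Both directions hold.

(⟹) Suppose m ≡ 6 (mod 35); write m = 35j + 6. Since 7 ∣ 35, reducing mod 7 gives m ≡ 6 (mod 7); since 5 ∣ 35, reducing mod 5 gives m ≡ 6 ≡ 1 (mod 5).

(⟸) Conversely, if m ≡ 6 (mod 7) and m ≡ 1 (mod 5), then by the Chinese remainder theorem m ≡ 6 (mod 35). This is exactly m ≡ 6 (mod 35).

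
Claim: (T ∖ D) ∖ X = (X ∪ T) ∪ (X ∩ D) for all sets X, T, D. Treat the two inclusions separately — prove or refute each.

(⊆) holds; (⊇) fails.

Forward inclusion. Let x ∈ (T ∖ D) ∖ X. Then x ∈ T and x ∉ X, D, from which x ∈ (X ∪ T) ∪ (X ∩ D).

Reverse inclusion. This inclusion fails. Take X = {1}, T = ∅, D = ∅; then 1 ∈ (X ∪ T) ∪ (X ∩ D) but 1 ∉ (T ∖ D) ∖ X.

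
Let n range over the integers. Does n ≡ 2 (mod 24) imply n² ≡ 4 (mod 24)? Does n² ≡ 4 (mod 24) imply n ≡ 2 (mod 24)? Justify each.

Forward direction. Suppose n ≡ 2 (mod 24). Write n = 24j + 2. Then (24j + 2)² = 576j² + 96j + 4 = 24(24j² + 4j) + 4, so n² ≡ 4 (mod 24).

Converse. This fails: take n = 10. Then 10² = 100 ≡ 4 (mod 24), yet 10 ≡ 10 (mod 24), not 2.

The forward direction holds; the converse fails.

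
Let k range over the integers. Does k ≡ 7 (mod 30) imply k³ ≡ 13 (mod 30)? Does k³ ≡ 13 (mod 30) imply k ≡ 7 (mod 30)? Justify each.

(⇒) Suppose k ≡ 7 (mod 30). Write k = 30j + 7. Then (30j + 7)³ = 27000j³ + 18900j² + 4410j + 343 = 30(900j³ + 630j² + 147j + 11) + 13, so k³ ≡ 13 (mod 30).

(⇐) Conversely, suppose k³ ≡ 13 (mod 30). The only residue r in {0, …, 29} with r³ ≡ 13 (mod 30) is r = 7, so k ≡ 7 (mod 30).

Both directions hold; the statement is true.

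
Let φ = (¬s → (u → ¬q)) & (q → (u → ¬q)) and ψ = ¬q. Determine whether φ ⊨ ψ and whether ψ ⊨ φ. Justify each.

(→) This fails. Under q = T, s = F, u = F, the left side is true but the right side is false.

(←) Assume the antecedent. If q is true, the antecedent cannot hold. If q is false, the consequent reduces to true regardless of the other variables. Either way the consequent holds.

The forward direction fails; the converse holds.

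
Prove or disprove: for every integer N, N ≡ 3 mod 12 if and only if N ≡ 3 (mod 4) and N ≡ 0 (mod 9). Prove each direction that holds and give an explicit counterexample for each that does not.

Converse. If N ≡ 3 (mod 4) and N ≡ 0 (mod 9), then by the Chinese remainder theorem N ≡ 27 (mod 36). Since 27 ≡ 3 (mod 12) and 12 ∣ 36, we get N ≡ 3 (mod 12).

Forward direction. This fails: N = 3 gives 3 ≡ 3 (mod 12) but 3 ≡ 3 (mod 9), so the conjunction on the right does not hold.

(⇒) fails; (⇐) holds.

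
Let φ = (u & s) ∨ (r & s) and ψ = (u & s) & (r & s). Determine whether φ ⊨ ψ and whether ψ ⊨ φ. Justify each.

(⇒) This fails. Under s = T, u = T, r = F, the left side is true but the right side is false.

(⇐) Assume the antecedent. If s is true, the antecedent forces (s = T, u = T, r = T), and (u & s) ∨ (r & s) holds there. If s is false, the antecedent cannot hold. Either way (u & s) ∨ (r & s) holds.

(⇒) fails; (⇐) holds.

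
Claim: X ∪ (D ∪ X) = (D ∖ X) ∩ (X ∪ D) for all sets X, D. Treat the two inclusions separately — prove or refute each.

The sets are not equal: only the reverse inclusion holds.

Reverse inclusion. Let x ∈ (D ∖ X) ∩ (X ∪ D). Then x ∈ D and x ∉ X, from which x ∈ X ∪ (D ∪ X).

Forward inclusion. This inclusion fails. Take X = {1}, D = ∅; then 1 ∈ X ∪ (D ∪ X) but 1 ∉ (D ∖ X) ∩ (X ∪ D).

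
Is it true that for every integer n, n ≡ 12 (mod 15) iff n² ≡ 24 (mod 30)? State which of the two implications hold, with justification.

Both directions fail.

Forward direction. This fails: take n = 27. Then 27 ≡ 12 (mod 15), but 27² = 729 ≡ 9 (mod 30), not 24.

Converse. This fails: take n = 18. Then 18² = 324 ≡ 24 (mod 30), yet 18 ≡ 3 (mod 15), not 12.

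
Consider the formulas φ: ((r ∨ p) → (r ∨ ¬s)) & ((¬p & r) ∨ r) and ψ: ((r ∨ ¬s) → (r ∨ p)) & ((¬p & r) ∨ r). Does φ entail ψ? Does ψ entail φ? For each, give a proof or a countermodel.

Both directions hold; the statement is true.

(→) Assume the antecedent. If p is true, the antecedent forces (p = T, r = T, s = F) or (p = T, r = T, s = T), and the consequent holds there. If p is false, the antecedent forces (p = F, r = T, s = F) or (p = F, r = T, s = T), and the consequent holds there. Either way the consequent holds.

(←) Assume the antecedent. If p is true, the antecedent forces (p = T, r = T, s = F) or (p = T, r = T, s = T), and the consequent holds there. If p is false, the antecedent forces (p = F, r = T, s = F) or (p = F, r = T, s = T), and the consequent holds there. Either way the consequent holds.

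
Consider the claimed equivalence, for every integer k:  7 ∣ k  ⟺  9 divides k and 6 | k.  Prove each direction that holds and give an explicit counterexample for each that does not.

Neither implication holds.

(⟹) This fails: take k = 7. Certainly 7 ∣ 7, but 9 ∤ 7.

(⟸) This fails: take k = 18. Both 9 ∣ 18 and 6 ∣ 18, yet 18 is not a multiple of 7 (since 18 = 2·7 + 4), so 7 ∤ 18.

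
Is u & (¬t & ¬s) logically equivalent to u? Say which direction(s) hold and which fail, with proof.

(←) This fails. Under u = T, t = T, s = F, the left side is false but the right side is true.

(→) Assume the antecedent. If u is true, u reduces to true regardless of the other variables. If u is false, the antecedent cannot hold. Either way u holds.

Not equivalent: only (⇒) holds.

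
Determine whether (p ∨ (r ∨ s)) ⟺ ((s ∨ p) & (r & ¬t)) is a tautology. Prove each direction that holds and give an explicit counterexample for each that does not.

Only the converse holds.

(→) This fails. Under s = T, t = F, p = F, r = F, the left side is true but the right side is false.

(←) Assume the antecedent. If s is true, p ∨ (r ∨ s) reduces to true regardless of the other variables. If s is false, the antecedent forces (s = F, t = F, p = T, r = T), and p ∨ (r ∨ s) holds there. Either way p ∨ (r ∨ s) holds.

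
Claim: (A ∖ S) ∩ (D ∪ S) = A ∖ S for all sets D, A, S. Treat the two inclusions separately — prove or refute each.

(⊆) Let x ∈ (A ∖ S) ∩ (D ∪ S). Then x ∈ D ∩ A and x ∉ S, from which x ∈ A ∖ S.

(⊇) This inclusion fails. Take D = ∅, A = {1}, S = ∅; then 1 ∈ A ∖ S but 1 ∉ (A ∖ S) ∩ (D ∪ S).

Only the forward inclusion holds.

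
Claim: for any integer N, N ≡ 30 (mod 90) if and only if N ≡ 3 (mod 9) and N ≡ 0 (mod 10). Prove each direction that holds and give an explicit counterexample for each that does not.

(⇒) Suppose N ≡ 30 (mod 90); write N = 90j + 30. Since 9 ∣ 90, reducing mod 9 gives N ≡ 30 ≡ 3 (mod 9); since 10 ∣ 90, reducing mod 10 gives N ≡ 30 ≡ 0 (mod 10).

(⇐) Conversely, if N ≡ 3 (mod 9) and N ≡ 0 (mod 10), then by the Chinese remainder theorem N ≡ 30 (mod 90). This is exactly N ≡ 30 (mod 90).

The biconditional holds.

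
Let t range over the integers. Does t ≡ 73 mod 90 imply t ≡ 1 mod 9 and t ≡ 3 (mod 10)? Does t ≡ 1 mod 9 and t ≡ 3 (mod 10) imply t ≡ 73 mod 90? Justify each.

(⇐) If t ≡ 1 (mod 9) and t ≡ 3 (mod 10), then by the Chinese remainder theorem t ≡ 73 (mod 90). This is exactly t ≡ 73 (mod 90).

(⇒) Suppose t ≡ 73 (mod 90); write t = 90j + 73. Since 9 ∣ 90, reducing mod 9 gives t ≡ 73 ≡ 1 (mod 9); since 10 ∣ 90, reducing mod 10 gives t ≡ 73 ≡ 3 (mod 10).

Both directions hold; the statement is true.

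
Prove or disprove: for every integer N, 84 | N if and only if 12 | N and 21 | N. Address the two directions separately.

Both implications hold.

[⇐] Suppose 12 ∣ N and 21 ∣ N. Any common multiple of 12 and 21 is a multiple of their lcm; here lcm(12, 21) = 12·21/gcd(12, 21) = 252/3 = 84, so 84 ∣ N.

[⇒] If 84 ∣ N, write N = 84q. Since 84 = 7·12, N = 12·(7q), so 12 ∣ N; and since 84 = 4·21, N = 21·(4q), so 21 ∣ N.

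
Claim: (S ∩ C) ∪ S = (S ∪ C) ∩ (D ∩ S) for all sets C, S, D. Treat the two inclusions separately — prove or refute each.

Only the reverse inclusion holds.

Forward inclusion. This inclusion fails. Take C = ∅, S = {1}, D = ∅; then 1 ∈ (S ∩ C) ∪ S but 1 ∉ (S ∪ C) ∩ (D ∩ S).

Reverse inclusion. Let x ∈ (S ∪ C) ∩ (D ∩ S). Then either x ∈ S ∩ D and x ∉ C; or x ∈ C ∩ S ∩ D. In each case x ∈ (S ∩ C) ∪ S, so (S ∪ C) ∩ (D ∩ S) ⊆ (S ∩ C) ∪ S.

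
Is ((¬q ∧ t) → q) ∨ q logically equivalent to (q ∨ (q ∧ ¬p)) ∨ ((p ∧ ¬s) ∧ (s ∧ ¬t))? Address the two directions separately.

(→) This fails. Under p = F, s = F, q = F, t = F, the left side is true but the right side is false.

(←) Assume the antecedent. If q is true, ((¬q ∧ t) → q) ∨ q reduces to true regardless of the other variables. If q is false, the antecedent cannot hold. Either way ((¬q ∧ t) → q) ∨ q holds.

Only the reverse direction holds.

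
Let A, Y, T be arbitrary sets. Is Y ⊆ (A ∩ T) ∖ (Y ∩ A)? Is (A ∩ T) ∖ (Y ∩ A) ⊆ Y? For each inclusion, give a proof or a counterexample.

Both inclusions fail.

(⊆) This inclusion fails. Take A = ∅, Y = {1}, T = ∅; then 1 ∈ Y but 1 ∉ (A ∩ T) ∖ (Y ∩ A).

(⊇) This inclusion fails. Take A = {1}, Y = ∅, T = {1}; then 1 ∈ (A ∩ T) ∖ (Y ∩ A) but 1 ∉ Y.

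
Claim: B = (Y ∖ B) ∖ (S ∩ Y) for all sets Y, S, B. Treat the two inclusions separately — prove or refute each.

Forward inclusion. This inclusion fails. Take Y = ∅, S = ∅, B = {1}; then 1 ∈ B but 1 ∉ (Y ∖ B) ∖ (S ∩ Y).

Reverse inclusion. This inclusion fails. Take Y = {1}, S = ∅, B = ∅; then 1 ∈ (Y ∖ B) ∖ (S ∩ Y) but 1 ∉ B.

Neither inclusion holds.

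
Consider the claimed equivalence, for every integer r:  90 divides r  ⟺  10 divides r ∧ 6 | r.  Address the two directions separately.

Only the forward implication holds.

(⟹) If 90 ∣ r, write r = 90q. Since 90 = 9·10, r = 10·(9q), so 10 ∣ r; and since 90 = 15·6, r = 6·(15q), so 6 ∣ r.

(⟸) This fails: take r = 30. Both 10 ∣ 30 and 6 ∣ 30, yet 30 is not a multiple of 90 (since 30 = 0·90 + 30), so 90 ∤ 30.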